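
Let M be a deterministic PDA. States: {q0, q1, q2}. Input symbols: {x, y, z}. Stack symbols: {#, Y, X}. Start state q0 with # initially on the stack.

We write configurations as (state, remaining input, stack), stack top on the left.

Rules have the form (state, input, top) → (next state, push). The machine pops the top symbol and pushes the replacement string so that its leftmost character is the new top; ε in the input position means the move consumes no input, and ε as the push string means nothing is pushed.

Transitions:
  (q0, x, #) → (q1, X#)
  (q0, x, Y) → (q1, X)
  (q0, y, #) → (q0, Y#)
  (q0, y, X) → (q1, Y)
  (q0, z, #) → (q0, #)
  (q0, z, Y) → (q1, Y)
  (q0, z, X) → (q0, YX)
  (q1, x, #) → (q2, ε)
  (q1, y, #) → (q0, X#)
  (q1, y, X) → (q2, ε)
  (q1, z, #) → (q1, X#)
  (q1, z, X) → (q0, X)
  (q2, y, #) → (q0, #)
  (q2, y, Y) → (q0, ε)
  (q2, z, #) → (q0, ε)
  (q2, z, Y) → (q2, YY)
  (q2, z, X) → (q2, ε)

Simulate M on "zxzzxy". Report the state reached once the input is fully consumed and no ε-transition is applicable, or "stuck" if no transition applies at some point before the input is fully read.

(q0, zxzzxy, #)
  read z, top #: go to q0, push # → (q0, xzzxy, #)
  read x, top #: go to q1, push X# → (q1, zzxy, X#)
  read z, top X: go to q0, push X → (q0, zxy, X#)
  read z, top X: go to q0, push YX → (q0, xy, YX#)
  read x, top Y: go to q1, push X → (q1, y, XX#)
  read y, top X: go to q2, push ε → (q2, ε, X#)
All input consumed; M is in state q2.

q2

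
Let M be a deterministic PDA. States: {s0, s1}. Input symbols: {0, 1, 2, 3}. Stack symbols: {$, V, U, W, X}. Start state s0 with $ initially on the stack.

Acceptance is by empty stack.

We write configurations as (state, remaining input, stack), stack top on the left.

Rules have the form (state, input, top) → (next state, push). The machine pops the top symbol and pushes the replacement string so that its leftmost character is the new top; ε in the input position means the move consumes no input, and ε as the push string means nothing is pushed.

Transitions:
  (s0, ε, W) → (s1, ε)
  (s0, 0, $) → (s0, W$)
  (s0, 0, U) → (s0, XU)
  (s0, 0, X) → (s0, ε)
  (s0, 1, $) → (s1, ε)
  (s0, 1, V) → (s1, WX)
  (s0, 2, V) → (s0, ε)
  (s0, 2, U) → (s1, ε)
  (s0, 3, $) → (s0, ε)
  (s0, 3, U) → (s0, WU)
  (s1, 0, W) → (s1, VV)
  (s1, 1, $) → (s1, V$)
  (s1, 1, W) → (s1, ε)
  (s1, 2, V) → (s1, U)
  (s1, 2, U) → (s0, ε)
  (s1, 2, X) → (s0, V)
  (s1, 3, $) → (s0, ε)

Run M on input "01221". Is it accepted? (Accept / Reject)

Accept

(s0, 01221, $)
  read 0, top $: go to s0, push W$ → (s0, 1221, W$)
  ε-move, top W: go to s1, push ε → (s1, 1221, $)
  read 1, top $: go to s1, push V$ → (s1, 221, V$)
  read 2, top V: go to s1, push U → (s1, 21, U$)
  read 2, top U: go to s0, push ε → (s0, 1, $)
  read 1, top $: go to s1, push ε → (s1, ε, ε)
All input consumed and the stack is empty.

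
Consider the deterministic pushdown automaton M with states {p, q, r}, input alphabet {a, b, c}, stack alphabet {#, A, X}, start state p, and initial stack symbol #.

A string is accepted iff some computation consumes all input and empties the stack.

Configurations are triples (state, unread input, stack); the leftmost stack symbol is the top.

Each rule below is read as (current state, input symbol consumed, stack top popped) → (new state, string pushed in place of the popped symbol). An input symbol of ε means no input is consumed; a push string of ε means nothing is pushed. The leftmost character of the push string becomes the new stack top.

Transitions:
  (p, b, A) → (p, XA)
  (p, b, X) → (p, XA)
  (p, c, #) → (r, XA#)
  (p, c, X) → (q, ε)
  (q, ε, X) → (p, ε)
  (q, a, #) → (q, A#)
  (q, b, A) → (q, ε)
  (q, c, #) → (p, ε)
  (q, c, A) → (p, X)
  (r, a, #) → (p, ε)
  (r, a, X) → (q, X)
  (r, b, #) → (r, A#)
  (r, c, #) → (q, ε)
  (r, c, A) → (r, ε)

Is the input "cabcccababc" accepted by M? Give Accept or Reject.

Accept

(p, cabcccababc, #) ⊢ (r, abcccababc, XA#) ⊢ (q, bcccababc, XA#) ⊢ (p, bcccababc, A#) ⊢ (p, cccababc, XA#) ⊢ (q, ccababc, A#) ⊢ (p, cababc, X#) ⊢ (q, ababc, #) ⊢ (q, babc, A#) ⊢ (q, abc, #) ⊢ (q, bc, A#) ⊢ (q, c, #) ⊢ (p, ε, ε)
All input consumed and the stack is empty.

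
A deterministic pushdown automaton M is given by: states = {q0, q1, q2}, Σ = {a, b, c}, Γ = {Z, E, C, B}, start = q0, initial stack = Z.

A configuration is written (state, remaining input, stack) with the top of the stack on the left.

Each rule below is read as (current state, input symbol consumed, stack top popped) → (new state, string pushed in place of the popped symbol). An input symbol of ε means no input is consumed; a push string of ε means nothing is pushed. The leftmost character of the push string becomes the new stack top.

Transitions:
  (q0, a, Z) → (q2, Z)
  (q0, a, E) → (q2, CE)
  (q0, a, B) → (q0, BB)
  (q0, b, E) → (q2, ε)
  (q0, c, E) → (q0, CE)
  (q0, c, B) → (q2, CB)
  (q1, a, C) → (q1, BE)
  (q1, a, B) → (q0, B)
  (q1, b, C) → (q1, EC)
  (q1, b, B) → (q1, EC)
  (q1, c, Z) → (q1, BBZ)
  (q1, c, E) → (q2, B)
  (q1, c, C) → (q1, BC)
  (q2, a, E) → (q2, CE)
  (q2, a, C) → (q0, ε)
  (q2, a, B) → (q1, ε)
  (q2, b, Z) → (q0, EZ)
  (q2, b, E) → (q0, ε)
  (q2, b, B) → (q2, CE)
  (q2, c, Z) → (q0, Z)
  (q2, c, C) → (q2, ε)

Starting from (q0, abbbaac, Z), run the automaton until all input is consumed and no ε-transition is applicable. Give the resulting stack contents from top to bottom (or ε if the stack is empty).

(q0, abbbaac, Z) ⊢ (q2, bbbaac, Z) ⊢ (q0, bbaac, EZ) ⊢ (q2, baac, Z) ⊢ (q0, aac, EZ) ⊢ (q2, ac, CEZ) ⊢ (q0, c, EZ) ⊢ (q0, ε, CEZ)
All input consumed in state q0 with stack CEZ.

CEZ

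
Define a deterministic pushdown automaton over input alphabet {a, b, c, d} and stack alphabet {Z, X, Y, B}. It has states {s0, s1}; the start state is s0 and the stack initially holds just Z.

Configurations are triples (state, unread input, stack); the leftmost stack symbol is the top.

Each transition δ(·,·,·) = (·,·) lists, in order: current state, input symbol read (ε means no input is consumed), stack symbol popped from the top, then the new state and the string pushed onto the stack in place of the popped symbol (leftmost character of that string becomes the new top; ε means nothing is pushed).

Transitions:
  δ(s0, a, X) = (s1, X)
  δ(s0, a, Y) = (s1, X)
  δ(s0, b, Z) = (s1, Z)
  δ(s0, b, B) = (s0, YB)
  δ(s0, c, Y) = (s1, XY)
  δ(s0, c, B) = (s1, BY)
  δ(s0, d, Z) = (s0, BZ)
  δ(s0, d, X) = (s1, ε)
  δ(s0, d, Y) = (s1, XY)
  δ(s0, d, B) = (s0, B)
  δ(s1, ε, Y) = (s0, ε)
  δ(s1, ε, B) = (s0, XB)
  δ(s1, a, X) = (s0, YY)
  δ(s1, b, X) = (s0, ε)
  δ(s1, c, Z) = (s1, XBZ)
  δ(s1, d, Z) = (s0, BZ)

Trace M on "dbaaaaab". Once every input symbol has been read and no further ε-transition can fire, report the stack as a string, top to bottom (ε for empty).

YYBZ

(s0, dbaaaaab, Z)
  read d, top Z: go to s0, push BZ → (s0, baaaaab, BZ)
  read b, top B: go to s0, push YB → (s0, aaaaab, YBZ)
  read a, top Y: go to s1, push X → (s1, aaaab, XBZ)
  read a, top X: go to s0, push YY → (s0, aaab, YYBZ)
  read a, top Y: go to s1, push X → (s1, aab, XYBZ)
  read a, top X: go to s0, push YY → (s0, ab, YYYBZ)
  read a, top Y: go to s1, push X → (s1, b, XYYBZ)
  read b, top X: go to s0, push ε → (s0, ε, YYBZ)
All input consumed in state s0 with stack YYBZ.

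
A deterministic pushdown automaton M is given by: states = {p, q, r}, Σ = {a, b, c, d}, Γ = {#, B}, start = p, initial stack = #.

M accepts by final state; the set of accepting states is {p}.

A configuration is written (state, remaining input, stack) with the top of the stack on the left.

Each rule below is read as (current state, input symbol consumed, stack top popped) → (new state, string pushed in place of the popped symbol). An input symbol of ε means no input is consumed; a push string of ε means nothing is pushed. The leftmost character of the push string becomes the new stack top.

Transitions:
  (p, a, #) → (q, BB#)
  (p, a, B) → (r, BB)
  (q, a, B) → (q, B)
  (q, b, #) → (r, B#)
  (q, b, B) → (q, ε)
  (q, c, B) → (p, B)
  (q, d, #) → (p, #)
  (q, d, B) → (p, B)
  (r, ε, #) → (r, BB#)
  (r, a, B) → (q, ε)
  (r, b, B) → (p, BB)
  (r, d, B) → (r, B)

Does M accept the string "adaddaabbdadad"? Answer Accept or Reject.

Reject

(p, adaddaabbdadad, #)
  read a, top #: go to q, push BB# → (q, daddaabbdadad, BB#)
  read d, top B: go to p, push B → (p, addaabbdadad, BB#)
  read a, top B: go to r, push BB → (r, ddaabbdadad, BBB#)
  read d, top B: go to r, push B → (r, daabbdadad, BBB#)
  read d, top B: go to r, push B → (r, aabbdadad, BBB#)
  read a, top B: go to q, push ε → (q, abbdadad, BB#)
  read a, top B: go to q, push B → (q, bbdadad, BB#)
  read b, top B: go to q, push ε → (q, bdadad, B#)
  read b, top B: go to q, push ε → (q, dadad, #)
  read d, top #: go to p, push # → (p, adad, #)
  read a, top #: go to q, push BB# → (q, dad, BB#)
  read d, top B: go to p, push B → (p, ad, BB#)
  read a, top B: go to r, push BB → (r, d, BBB#)
  read d, top B: go to r, push B → (r, ε, BBB#)
All input consumed; state r ∉ F and no further ε-move applies.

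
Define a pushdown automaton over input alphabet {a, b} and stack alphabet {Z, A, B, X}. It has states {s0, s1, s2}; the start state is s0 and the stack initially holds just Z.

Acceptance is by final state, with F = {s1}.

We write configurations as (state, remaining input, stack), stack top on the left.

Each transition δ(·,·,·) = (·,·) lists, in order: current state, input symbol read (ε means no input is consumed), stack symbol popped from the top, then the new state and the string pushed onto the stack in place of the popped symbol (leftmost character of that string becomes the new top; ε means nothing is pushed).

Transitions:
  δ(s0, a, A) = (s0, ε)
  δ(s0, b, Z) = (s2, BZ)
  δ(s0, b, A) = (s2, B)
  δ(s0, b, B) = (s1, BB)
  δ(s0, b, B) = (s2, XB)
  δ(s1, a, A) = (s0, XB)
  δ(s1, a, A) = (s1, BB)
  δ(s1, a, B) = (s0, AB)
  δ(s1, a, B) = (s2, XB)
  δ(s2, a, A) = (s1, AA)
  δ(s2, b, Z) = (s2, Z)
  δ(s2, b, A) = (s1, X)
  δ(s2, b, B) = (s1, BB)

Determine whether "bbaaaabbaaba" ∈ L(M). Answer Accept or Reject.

Reject

No computation consumes all input and reaches a final state.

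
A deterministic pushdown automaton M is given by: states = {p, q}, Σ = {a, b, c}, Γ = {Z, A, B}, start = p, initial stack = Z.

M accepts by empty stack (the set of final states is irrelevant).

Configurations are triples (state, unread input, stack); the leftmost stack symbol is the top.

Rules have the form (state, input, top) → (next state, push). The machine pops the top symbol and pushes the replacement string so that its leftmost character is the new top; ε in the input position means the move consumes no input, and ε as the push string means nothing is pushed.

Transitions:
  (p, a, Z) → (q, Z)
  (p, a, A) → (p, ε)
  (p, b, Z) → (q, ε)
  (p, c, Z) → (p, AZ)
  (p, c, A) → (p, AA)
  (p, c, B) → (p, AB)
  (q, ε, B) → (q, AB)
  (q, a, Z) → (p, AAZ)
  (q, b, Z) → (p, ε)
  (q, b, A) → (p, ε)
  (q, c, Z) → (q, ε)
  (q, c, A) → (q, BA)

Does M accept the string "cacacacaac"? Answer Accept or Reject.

Accept

(p, cacacacaac, Z)
  read c, top Z: go to p, push AZ → (p, acacacaac, AZ)
  read a, top A: go to p, push ε → (p, cacacaac, Z)
  read c, top Z: go to p, push AZ → (p, acacaac, AZ)
  read a, top A: go to p, push ε → (p, cacaac, Z)
  read c, top Z: go to p, push AZ → (p, acaac, AZ)
  read a, top A: go to p, push ε → (p, caac, Z)
  read c, top Z: go to p, push AZ → (p, aac, AZ)
  read a, top A: go to p, push ε → (p, ac, Z)
  read a, top Z: go to q, push Z → (q, c, Z)
  read c, top Z: go to q, push ε → (q, ε, ε)
All input consumed and the stack is empty.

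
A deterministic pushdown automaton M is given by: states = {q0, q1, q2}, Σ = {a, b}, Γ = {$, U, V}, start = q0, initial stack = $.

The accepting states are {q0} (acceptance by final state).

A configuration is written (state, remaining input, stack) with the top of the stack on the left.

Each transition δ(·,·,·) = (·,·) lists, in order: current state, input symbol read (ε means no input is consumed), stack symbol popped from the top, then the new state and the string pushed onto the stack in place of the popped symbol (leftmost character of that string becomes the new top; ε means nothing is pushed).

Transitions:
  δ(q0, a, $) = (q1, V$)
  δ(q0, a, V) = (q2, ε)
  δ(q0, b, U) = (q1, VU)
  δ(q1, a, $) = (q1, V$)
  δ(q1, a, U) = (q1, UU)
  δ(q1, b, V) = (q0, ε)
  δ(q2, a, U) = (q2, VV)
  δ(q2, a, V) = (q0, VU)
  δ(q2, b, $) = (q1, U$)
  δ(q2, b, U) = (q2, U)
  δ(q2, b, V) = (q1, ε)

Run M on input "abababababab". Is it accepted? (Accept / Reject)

Accept

(q0, abababababab, $) ⊢ (q1, bababababab, V$) ⊢ (q0, ababababab, $) ⊢ (q1, babababab, V$) ⊢ (q0, abababab, $) ⊢ (q1, bababab, V$) ⊢ (q0, ababab, $) ⊢ (q1, babab, V$) ⊢ (q0, abab, $) ⊢ (q1, bab, V$) ⊢ (q0, ab, $) ⊢ (q1, b, V$) ⊢ (q0, ε, $)
All input consumed; state q0 ∈ F.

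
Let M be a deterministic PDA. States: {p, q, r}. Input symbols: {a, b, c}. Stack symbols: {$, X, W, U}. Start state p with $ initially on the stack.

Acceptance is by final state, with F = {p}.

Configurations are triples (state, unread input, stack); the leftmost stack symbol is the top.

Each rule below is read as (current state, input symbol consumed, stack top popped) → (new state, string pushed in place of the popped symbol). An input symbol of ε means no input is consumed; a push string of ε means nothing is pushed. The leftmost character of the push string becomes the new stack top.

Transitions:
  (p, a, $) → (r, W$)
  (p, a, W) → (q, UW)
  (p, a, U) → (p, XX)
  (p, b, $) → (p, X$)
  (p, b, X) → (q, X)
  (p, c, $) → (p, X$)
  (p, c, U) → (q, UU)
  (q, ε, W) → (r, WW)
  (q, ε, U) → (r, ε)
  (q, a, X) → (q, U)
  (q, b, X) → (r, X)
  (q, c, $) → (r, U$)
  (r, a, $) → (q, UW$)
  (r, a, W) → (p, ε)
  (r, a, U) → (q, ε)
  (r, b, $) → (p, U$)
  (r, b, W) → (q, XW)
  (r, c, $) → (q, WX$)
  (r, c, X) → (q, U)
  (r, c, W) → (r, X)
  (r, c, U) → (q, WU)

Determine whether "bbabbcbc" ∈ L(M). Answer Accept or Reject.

(p, bbabbcbc, $)
  read b, top $: go to p, push X$ → (p, babbcbc, X$)
  read b, top X: go to q, push X → (q, abbcbc, X$)
  read a, top X: go to q, push U → (q, bbcbc, U$)
  ε-move, top U: go to r, push ε → (r, bbcbc, $)
  read b, top $: go to p, push U$ → (p, bcbc, U$)
No transition applies at (p, bcbc, U$); input not fully consumed.

Reject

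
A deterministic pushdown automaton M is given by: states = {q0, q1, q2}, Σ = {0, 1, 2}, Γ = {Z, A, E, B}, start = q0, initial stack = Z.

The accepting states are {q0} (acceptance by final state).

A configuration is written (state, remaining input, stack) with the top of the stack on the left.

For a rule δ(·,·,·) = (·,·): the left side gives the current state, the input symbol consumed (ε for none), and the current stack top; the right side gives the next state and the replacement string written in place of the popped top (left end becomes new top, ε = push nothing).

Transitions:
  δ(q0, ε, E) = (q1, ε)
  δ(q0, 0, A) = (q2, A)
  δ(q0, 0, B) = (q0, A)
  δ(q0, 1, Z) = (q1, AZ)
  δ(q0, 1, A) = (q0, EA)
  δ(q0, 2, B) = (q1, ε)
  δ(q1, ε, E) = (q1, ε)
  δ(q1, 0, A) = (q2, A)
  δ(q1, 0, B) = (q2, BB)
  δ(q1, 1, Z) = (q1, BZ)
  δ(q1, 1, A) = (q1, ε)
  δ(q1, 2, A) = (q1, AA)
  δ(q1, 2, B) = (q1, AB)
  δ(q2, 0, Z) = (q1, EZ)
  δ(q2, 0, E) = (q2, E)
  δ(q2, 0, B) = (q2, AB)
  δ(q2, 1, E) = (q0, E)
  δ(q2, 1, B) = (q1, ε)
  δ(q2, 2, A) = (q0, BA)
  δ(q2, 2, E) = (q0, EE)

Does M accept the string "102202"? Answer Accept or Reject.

Accept

(q0, 102202, Z)
  read 1, top Z: go to q1, push AZ → (q1, 02202, AZ)
  read 0, top A: go to q2, push A → (q2, 2202, AZ)
  read 2, top A: go to q0, push BA → (q0, 202, BAZ)
  read 2, top B: go to q1, push ε → (q1, 02, AZ)
  read 0, top A: go to q2, push A → (q2, 2, AZ)
  read 2, top A: go to q0, push BA → (q0, ε, BAZ)
All input consumed; state q0 ∈ F.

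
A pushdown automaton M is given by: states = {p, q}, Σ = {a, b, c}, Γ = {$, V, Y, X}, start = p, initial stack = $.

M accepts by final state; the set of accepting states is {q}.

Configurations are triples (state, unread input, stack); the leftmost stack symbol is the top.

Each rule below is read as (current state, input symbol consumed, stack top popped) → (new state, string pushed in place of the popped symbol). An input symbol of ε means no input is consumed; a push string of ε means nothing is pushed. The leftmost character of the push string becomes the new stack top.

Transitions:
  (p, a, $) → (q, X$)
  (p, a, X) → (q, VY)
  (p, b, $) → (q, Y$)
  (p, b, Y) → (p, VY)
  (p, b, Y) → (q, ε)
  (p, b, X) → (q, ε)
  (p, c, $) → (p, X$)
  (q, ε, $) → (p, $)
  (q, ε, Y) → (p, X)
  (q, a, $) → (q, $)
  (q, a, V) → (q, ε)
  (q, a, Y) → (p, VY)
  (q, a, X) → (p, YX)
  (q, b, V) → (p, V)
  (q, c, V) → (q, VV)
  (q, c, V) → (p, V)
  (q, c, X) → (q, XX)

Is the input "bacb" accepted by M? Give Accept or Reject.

No computation consumes all input and reaches a final state.

Reject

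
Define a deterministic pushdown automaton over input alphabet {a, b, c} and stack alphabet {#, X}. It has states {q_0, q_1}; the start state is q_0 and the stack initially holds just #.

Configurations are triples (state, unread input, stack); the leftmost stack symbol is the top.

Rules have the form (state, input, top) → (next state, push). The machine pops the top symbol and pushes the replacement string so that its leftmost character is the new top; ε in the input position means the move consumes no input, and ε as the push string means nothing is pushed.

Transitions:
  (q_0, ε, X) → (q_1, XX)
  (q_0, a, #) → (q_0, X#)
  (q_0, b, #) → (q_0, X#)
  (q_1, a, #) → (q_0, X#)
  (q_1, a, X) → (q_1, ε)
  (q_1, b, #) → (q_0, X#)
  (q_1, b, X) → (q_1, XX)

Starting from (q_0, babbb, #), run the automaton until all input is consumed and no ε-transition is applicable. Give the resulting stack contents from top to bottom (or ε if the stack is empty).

XXXX#

(q_0, babbb, #)
  read b, top #: go to q_0, push X# → (q_0, abbb, X#)
  ε-move, top X: go to q_1, push XX → (q_1, abbb, XX#)
  read a, top X: go to q_1, push ε → (q_1, bbb, X#)
  read b, top X: go to q_1, push XX → (q_1, bb, XX#)
  read b, top X: go to q_1, push XX → (q_1, b, XXX#)
  read b, top X: go to q_1, push XX → (q_1, ε, XXXX#)
All input consumed in state q_1 with stack XXXX#.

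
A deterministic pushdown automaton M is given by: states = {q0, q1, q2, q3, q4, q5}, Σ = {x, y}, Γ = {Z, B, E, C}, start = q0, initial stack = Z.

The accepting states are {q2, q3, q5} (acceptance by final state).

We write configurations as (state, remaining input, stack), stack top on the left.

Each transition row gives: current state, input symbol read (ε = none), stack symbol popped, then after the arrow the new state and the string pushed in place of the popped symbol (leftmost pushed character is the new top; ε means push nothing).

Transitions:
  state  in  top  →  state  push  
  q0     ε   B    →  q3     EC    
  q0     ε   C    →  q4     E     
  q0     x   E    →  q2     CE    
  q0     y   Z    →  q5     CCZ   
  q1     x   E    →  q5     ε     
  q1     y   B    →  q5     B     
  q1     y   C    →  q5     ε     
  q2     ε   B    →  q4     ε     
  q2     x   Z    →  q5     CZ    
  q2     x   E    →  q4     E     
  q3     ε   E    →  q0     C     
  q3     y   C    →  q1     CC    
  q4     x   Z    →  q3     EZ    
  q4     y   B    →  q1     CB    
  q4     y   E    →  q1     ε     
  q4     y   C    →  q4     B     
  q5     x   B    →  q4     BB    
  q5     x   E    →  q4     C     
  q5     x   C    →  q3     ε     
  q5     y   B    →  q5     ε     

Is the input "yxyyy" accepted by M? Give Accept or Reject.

(q0, yxyyy, Z)
  read y, top Z: go to q5, push CCZ → (q5, xyyy, CCZ)
  read x, top C: go to q3, push ε → (q3, yyy, CZ)
  read y, top C: go to q1, push CC → (q1, yy, CCZ)
  read y, top C: go to q5, push ε → (q5, y, CZ)
No transition applies at (q5, y, CZ); input not fully consumed.

Reject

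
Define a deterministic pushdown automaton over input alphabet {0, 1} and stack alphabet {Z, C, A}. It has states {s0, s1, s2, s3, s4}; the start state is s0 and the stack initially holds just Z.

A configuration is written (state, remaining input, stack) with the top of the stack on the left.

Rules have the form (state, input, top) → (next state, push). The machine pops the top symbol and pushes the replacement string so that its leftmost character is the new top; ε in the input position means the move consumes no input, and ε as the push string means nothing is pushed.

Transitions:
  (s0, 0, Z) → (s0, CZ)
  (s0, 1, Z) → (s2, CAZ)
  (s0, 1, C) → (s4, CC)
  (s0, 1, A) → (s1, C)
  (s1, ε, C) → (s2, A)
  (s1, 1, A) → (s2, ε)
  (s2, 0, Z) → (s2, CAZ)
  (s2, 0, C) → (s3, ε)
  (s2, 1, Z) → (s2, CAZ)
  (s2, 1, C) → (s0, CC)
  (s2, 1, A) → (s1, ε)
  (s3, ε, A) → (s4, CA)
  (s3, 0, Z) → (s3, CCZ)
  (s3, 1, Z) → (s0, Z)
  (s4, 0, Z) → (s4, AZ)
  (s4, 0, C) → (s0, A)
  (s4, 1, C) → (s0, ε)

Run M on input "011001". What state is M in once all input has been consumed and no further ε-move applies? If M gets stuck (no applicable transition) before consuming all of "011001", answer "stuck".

stuck

(s0, 011001, Z)
  read 0, top Z: go to s0, push CZ → (s0, 11001, CZ)
  read 1, top C: go to s4, push CC → (s4, 1001, CCZ)
  read 1, top C: go to s0, push ε → (s0, 001, CZ)
No transition for (s0, 0, top C); M blocks with input 001 remaining.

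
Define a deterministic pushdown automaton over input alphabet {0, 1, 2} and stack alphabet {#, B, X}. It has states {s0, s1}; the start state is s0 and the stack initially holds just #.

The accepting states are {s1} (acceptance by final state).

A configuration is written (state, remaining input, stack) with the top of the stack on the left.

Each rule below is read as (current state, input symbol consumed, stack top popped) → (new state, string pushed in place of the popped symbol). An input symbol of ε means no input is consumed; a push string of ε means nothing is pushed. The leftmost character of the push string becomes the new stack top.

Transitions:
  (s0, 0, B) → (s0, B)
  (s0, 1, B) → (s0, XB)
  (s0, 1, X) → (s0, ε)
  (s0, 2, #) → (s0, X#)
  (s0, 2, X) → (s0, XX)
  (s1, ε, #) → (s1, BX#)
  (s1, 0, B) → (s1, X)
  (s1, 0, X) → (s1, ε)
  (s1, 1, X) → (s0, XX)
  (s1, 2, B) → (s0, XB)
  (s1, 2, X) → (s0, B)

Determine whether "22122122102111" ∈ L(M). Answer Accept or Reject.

Reject

(s0, 22122122102111, #)
  read 2, top #: go to s0, push X# → (s0, 2122122102111, X#)
  read 2, top X: go to s0, push XX → (s0, 122122102111, XX#)
  read 1, top X: go to s0, push ε → (s0, 22122102111, X#)
  read 2, top X: go to s0, push XX → (s0, 2122102111, XX#)
  read 2, top X: go to s0, push XX → (s0, 122102111, XXX#)
  read 1, top X: go to s0, push ε → (s0, 22102111, XX#)
  read 2, top X: go to s0, push XX → (s0, 2102111, XXX#)
  read 2, top X: go to s0, push XX → (s0, 102111, XXXX#)
  read 1, top X: go to s0, push ε → (s0, 02111, XXX#)
No transition applies at (s0, 02111, XXX#); input not fully consumed.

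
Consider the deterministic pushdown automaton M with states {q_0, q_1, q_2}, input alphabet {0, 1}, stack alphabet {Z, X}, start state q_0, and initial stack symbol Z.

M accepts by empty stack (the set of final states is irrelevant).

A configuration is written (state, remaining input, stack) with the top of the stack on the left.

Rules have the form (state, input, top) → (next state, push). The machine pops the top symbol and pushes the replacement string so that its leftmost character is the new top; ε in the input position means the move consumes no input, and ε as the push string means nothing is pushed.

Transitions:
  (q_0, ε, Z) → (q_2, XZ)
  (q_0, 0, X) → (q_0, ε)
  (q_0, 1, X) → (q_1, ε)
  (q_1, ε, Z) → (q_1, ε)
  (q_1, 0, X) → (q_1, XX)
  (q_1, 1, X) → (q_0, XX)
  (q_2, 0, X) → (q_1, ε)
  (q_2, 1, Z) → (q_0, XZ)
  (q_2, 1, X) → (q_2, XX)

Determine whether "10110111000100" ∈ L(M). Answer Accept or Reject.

Reject

(q_0, 10110111000100, Z)
  ε-move, top Z: go to q_2, push XZ → (q_2, 10110111000100, XZ)
  read 1, top X: go to q_2, push XX → (q_2, 0110111000100, XXZ)
  read 0, top X: go to q_1, push ε → (q_1, 110111000100, XZ)
  read 1, top X: go to q_0, push XX → (q_0, 10111000100, XXZ)
  read 1, top X: go to q_1, push ε → (q_1, 0111000100, XZ)
  read 0, top X: go to q_1, push XX → (q_1, 111000100, XXZ)
  read 1, top X: go to q_0, push XX → (q_0, 11000100, XXXZ)
  read 1, top X: go to q_1, push ε → (q_1, 1000100, XXZ)
  read 1, top X: go to q_0, push XX → (q_0, 000100, XXXZ)
  read 0, top X: go to q_0, push ε → (q_0, 00100, XXZ)
  read 0, top X: go to q_0, push ε → (q_0, 0100, XZ)
  read 0, top X: go to q_0, push ε → (q_0, 100, Z)
  ε-move, top Z: go to q_2, push XZ → (q_2, 100, XZ)
  read 1, top X: go to q_2, push XX → (q_2, 00, XXZ)
  read 0, top X: go to q_1, push ε → (q_1, 0, XZ)
  read 0, top X: go to q_1, push XX → (q_1, ε, XXZ)
All input consumed; stack is XXZ, not empty, and no further ε-move applies.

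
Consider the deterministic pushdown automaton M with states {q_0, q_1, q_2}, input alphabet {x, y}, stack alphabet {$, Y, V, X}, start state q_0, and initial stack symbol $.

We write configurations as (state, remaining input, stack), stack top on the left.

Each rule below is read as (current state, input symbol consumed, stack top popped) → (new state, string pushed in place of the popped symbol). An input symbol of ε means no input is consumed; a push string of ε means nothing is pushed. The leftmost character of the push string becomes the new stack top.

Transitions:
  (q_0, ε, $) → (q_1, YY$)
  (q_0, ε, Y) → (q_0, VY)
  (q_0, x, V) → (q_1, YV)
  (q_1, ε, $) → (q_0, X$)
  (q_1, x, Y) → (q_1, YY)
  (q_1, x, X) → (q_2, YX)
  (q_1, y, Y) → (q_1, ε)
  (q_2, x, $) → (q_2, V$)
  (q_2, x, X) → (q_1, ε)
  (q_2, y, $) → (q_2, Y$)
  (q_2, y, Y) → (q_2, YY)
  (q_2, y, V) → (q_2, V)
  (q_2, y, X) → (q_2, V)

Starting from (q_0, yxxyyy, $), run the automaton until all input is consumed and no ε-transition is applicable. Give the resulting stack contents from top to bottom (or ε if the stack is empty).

(q_0, yxxyyy, $) ⊢ (q_1, yxxyyy, YY$) ⊢ (q_1, xxyyy, Y$) ⊢ (q_1, xyyy, YY$) ⊢ (q_1, yyy, YYY$) ⊢ (q_1, yy, YY$) ⊢ (q_1, y, Y$) ⊢ (q_1, ε, $) ⊢ (q_0, ε, X$)
All input consumed in state q_0 with stack X$.

X$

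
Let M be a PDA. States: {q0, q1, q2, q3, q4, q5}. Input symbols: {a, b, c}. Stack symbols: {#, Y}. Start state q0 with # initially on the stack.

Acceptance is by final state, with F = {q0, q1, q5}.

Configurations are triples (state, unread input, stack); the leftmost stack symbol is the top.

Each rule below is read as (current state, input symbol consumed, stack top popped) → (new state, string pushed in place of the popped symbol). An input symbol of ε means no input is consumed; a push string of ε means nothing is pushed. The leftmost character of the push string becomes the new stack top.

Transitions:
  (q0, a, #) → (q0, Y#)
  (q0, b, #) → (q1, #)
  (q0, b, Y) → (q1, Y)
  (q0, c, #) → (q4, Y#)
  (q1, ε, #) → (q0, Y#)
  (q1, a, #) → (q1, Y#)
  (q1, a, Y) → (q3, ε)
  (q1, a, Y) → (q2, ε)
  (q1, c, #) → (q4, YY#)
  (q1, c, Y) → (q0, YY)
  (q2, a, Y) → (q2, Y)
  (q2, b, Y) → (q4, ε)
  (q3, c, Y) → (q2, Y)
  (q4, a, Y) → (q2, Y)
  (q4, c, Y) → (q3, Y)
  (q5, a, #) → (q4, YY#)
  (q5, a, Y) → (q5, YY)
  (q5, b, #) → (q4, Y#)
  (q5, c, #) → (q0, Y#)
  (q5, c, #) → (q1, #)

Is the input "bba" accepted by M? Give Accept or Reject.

Reject

No computation consumes all input and reaches a final state.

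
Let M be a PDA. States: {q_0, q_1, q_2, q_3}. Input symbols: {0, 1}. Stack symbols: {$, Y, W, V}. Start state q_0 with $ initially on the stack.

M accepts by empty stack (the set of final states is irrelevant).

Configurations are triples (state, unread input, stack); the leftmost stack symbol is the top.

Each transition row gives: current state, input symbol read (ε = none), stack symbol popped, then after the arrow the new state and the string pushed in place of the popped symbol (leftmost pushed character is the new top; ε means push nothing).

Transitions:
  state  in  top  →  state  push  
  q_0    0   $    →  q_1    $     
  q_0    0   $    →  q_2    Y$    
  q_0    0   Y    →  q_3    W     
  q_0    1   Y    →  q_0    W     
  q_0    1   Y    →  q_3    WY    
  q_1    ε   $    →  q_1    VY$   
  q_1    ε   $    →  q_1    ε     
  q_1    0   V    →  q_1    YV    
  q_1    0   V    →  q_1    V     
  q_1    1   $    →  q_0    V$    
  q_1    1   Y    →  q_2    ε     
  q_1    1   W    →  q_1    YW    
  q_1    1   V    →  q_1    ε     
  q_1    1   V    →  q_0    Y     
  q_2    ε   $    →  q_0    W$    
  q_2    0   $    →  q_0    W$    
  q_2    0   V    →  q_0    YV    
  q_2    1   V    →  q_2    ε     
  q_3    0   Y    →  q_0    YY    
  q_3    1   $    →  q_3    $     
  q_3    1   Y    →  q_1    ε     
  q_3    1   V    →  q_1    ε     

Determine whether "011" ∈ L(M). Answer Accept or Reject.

Reject

No computation consumes all input and empties the stack.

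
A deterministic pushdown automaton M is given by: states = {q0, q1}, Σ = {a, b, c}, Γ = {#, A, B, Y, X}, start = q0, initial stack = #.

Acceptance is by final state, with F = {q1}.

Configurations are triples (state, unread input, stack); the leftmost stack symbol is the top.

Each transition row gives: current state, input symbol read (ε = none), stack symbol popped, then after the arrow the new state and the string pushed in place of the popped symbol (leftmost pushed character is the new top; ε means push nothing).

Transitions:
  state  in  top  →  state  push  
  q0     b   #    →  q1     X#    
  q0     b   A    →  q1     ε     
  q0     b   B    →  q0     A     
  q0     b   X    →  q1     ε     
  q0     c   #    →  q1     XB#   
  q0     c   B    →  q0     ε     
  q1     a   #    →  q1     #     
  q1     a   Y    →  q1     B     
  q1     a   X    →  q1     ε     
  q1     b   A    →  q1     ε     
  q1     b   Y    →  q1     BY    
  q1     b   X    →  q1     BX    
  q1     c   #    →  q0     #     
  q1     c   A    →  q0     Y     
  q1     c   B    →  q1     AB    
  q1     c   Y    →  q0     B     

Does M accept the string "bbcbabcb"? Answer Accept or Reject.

(q0, bbcbabcb, #)
  read b, top #: go to q1, push X# → (q1, bcbabcb, X#)
  read b, top X: go to q1, push BX → (q1, cbabcb, BX#)
  read c, top B: go to q1, push AB → (q1, babcb, ABX#)
  read b, top A: go to q1, push ε → (q1, abcb, BX#)
No transition applies at (q1, abcb, BX#); input not fully consumed.

Reject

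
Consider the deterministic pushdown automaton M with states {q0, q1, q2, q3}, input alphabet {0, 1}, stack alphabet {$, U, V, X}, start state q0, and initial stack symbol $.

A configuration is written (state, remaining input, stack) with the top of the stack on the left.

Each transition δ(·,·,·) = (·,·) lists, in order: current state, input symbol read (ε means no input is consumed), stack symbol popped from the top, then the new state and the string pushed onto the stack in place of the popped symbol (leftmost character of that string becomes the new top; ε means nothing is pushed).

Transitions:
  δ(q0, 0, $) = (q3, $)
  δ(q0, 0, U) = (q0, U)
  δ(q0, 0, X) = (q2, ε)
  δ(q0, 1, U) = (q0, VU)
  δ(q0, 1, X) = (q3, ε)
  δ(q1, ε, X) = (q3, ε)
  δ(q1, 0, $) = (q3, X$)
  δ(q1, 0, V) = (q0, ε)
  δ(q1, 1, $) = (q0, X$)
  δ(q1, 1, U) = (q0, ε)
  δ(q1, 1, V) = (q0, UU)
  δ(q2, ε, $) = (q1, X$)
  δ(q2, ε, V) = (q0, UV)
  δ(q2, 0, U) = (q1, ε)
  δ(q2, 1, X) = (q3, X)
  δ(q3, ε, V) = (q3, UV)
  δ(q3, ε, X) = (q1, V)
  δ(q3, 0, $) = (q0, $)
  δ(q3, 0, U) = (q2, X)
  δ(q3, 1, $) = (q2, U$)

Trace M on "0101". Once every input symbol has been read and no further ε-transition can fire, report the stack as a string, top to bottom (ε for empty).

(q0, 0101, $) ⊢ (q3, 101, $) ⊢ (q2, 01, U$) ⊢ (q1, 1, $) ⊢ (q0, ε, X$)
All input consumed in state q0 with stack X$.

X$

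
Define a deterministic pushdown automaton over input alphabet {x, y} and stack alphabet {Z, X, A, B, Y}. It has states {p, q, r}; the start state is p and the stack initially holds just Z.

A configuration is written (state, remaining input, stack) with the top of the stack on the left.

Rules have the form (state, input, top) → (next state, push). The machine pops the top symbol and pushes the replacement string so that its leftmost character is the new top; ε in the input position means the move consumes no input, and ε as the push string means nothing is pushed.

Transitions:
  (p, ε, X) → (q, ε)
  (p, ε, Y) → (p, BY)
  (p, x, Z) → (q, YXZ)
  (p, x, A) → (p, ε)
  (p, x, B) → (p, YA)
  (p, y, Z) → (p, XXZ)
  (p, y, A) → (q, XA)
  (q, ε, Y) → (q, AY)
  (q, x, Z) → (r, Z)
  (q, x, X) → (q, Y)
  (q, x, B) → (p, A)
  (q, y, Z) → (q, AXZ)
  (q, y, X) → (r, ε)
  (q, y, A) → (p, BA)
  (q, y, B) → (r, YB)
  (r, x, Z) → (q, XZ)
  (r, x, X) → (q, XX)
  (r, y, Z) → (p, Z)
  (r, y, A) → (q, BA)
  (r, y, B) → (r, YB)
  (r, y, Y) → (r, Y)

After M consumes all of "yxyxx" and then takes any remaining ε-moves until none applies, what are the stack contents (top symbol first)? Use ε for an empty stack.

BYAYAAYZ

(p, yxyxx, Z)
  read y, top Z: go to p, push XXZ → (p, xyxx, XXZ)
  ε-move, top X: go to q, push ε → (q, xyxx, XZ)
  read x, top X: go to q, push Y → (q, yxx, YZ)
  ε-move, top Y: go to q, push AY → (q, yxx, AYZ)
  read y, top A: go to p, push BA → (p, xx, BAYZ)
  read x, top B: go to p, push YA → (p, x, YAAYZ)
  ε-move, top Y: go to p, push BY → (p, x, BYAAYZ)
  read x, top B: go to p, push YA → (p, ε, YAYAAYZ)
  ε-move, top Y: go to p, push BY → (p, ε, BYAYAAYZ)
All input consumed in state p with stack BYAYAAYZ.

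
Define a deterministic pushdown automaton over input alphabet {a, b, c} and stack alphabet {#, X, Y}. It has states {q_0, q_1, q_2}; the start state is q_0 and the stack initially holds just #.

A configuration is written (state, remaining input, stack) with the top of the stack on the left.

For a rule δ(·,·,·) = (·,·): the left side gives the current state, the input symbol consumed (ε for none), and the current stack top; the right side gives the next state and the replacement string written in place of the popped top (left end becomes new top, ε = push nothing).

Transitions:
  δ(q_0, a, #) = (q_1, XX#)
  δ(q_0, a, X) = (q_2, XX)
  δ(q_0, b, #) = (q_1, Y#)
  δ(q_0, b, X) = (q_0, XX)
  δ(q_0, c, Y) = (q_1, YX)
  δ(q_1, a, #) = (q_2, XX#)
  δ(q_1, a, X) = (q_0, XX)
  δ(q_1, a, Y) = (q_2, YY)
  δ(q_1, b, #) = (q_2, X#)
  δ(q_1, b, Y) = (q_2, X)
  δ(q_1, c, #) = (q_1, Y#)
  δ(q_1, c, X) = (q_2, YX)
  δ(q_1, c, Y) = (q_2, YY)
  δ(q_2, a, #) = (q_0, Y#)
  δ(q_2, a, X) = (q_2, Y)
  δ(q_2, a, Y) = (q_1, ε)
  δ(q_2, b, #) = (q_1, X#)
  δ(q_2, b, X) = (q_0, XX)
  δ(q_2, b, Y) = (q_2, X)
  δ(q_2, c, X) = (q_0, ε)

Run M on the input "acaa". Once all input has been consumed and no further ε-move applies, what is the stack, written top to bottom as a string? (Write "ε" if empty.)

(q_0, acaa, #) ⊢ (q_1, caa, XX#) ⊢ (q_2, aa, YXX#) ⊢ (q_1, a, XX#) ⊢ (q_0, ε, XXX#)
All input consumed in state q_0 with stack XXX#.

XXX#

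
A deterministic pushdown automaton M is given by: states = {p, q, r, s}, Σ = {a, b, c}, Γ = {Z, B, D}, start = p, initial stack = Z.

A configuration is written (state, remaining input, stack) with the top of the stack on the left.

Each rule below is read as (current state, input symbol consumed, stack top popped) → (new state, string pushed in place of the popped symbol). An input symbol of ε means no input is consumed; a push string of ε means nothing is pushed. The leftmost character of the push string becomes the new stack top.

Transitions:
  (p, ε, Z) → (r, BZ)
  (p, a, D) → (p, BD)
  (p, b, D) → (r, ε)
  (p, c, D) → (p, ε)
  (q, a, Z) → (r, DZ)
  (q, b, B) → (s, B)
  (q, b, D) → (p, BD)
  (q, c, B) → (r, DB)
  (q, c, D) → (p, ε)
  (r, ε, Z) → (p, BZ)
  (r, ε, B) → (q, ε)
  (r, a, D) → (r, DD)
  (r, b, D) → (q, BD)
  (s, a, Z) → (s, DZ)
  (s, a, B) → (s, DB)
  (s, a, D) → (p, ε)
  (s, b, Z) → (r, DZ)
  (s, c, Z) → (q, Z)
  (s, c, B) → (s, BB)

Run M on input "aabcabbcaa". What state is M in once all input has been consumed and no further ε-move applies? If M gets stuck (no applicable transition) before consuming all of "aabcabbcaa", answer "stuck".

p

(p, aabcabbcaa, Z) ⊢ (r, aabcabbcaa, BZ) ⊢ (q, aabcabbcaa, Z) ⊢ (r, abcabbcaa, DZ) ⊢ (r, bcabbcaa, DDZ) ⊢ (q, cabbcaa, BDDZ) ⊢ (r, abbcaa, DBDDZ) ⊢ (r, bbcaa, DDBDDZ) ⊢ (q, bcaa, BDDBDDZ) ⊢ (s, caa, BDDBDDZ) ⊢ (s, aa, BBDDBDDZ) ⊢ (s, a, DBBDDBDDZ) ⊢ (p, ε, BBDDBDDZ)
All input consumed; M is in state p.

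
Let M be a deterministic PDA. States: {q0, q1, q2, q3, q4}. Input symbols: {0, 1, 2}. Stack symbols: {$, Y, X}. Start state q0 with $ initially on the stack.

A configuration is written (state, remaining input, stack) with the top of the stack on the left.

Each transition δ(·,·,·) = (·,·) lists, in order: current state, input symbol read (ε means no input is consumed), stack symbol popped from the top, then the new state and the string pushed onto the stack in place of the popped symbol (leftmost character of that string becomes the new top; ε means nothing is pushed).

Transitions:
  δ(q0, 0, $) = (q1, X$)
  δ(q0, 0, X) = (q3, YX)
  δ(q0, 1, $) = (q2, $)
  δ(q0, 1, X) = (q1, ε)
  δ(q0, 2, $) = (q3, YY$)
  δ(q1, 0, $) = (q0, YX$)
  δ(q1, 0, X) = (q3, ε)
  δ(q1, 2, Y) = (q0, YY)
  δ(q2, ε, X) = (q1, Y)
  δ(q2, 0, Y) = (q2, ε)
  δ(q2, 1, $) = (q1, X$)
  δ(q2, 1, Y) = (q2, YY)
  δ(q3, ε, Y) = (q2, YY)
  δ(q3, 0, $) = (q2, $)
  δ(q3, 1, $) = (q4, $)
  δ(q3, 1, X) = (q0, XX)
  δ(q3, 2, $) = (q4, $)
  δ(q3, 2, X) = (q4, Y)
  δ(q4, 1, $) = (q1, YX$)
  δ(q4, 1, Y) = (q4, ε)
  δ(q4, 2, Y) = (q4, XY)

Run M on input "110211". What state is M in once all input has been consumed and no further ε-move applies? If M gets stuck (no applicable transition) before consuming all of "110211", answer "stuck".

stuck

(q0, 110211, $)
  read 1, top $: go to q2, push $ → (q2, 10211, $)
  read 1, top $: go to q1, push X$ → (q1, 0211, X$)
  read 0, top X: go to q3, push ε → (q3, 211, $)
  read 2, top $: go to q4, push $ → (q4, 11, $)
  read 1, top $: go to q1, push YX$ → (q1, 1, YX$)
No transition for (q1, 1, top Y); M blocks with input 1 remaining.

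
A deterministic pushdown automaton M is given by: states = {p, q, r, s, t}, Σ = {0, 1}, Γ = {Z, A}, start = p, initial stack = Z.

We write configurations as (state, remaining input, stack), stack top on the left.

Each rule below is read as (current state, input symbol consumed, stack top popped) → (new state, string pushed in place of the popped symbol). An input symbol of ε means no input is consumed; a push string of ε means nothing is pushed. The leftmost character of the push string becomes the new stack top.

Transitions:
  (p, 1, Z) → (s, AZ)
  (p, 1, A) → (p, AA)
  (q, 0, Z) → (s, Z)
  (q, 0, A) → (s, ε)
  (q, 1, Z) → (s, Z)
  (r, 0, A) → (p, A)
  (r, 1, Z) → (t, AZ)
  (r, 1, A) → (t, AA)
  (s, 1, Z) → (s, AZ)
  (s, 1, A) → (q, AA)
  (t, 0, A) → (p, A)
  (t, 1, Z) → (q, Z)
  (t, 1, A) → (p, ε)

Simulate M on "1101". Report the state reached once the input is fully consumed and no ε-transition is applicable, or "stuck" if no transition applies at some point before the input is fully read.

(p, 1101, Z)
  read 1, top Z: go to s, push AZ → (s, 101, AZ)
  read 1, top A: go to q, push AA → (q, 01, AAZ)
  read 0, top A: go to s, push ε → (s, 1, AZ)
  read 1, top A: go to q, push AA → (q, ε, AAZ)
All input consumed; M is in state q.

q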